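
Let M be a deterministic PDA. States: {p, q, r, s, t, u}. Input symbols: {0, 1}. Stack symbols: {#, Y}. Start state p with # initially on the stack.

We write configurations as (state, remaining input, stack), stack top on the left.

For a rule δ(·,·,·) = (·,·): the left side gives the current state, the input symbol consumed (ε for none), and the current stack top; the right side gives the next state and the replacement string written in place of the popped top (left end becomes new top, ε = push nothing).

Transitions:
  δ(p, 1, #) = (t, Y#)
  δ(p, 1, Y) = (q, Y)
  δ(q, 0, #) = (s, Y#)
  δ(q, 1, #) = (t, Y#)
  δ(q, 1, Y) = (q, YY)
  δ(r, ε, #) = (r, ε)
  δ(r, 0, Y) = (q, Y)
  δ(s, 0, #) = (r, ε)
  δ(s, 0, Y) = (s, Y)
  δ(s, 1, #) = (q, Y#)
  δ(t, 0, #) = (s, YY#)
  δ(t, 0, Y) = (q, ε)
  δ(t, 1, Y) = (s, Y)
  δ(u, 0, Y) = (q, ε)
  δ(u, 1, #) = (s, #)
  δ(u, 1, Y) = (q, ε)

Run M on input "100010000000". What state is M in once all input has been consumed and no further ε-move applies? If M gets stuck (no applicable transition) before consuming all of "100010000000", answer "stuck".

(p, 100010000000, #) ⊢ (t, 00010000000, Y#) ⊢ (q, 0010000000, #) ⊢ (s, 010000000, Y#) ⊢ (s, 10000000, Y#)
No transition for (s, 1, top Y); M blocks with input 10000000 remaining.

stuck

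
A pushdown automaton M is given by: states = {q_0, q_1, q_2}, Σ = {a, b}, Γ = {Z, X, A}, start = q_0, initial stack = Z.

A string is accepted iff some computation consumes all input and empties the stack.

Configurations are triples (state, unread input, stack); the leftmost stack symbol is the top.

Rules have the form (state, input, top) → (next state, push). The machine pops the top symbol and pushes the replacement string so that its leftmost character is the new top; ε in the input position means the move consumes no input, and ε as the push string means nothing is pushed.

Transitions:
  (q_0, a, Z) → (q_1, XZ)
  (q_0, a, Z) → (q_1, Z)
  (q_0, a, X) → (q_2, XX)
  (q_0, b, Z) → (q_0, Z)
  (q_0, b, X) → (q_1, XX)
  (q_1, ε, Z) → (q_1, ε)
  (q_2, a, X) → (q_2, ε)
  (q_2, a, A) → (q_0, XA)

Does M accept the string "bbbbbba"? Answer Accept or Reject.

Accept

One accepting computation: (q_0, bbbbbba, Z) ⊢ (q_0, bbbbba, Z) ⊢ (q_0, bbbba, Z) ⊢ (q_0, bbba, Z) ⊢ (q_0, bba, Z) ⊢ (q_0, ba, Z) ⊢ (q_0, a, Z) ⊢ (q_1, ε, Z) ⊢ (q_1, ε, ε)
All input consumed and the stack is empty.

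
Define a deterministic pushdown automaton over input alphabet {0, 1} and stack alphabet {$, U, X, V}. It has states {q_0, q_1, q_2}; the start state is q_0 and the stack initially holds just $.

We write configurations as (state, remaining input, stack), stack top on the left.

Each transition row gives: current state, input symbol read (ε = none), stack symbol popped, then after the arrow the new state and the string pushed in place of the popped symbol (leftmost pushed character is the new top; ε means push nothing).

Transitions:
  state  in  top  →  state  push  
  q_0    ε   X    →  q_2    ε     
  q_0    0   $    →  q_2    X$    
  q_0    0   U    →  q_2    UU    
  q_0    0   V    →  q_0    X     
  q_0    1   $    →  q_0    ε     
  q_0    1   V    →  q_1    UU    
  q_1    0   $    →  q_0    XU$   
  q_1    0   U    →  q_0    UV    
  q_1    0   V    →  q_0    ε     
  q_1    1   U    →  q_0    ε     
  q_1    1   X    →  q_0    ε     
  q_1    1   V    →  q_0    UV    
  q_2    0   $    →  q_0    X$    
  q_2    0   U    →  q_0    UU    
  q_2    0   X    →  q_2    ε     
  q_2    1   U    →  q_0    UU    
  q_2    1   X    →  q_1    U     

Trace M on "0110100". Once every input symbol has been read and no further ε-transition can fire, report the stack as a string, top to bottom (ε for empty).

UUV$

(q_0, 0110100, $) ⊢ (q_2, 110100, X$) ⊢ (q_1, 10100, U$) ⊢ (q_0, 0100, $) ⊢ (q_2, 100, X$) ⊢ (q_1, 00, U$) ⊢ (q_0, 0, UV$) ⊢ (q_2, ε, UUV$)
All input consumed in state q_2 with stack UUV$.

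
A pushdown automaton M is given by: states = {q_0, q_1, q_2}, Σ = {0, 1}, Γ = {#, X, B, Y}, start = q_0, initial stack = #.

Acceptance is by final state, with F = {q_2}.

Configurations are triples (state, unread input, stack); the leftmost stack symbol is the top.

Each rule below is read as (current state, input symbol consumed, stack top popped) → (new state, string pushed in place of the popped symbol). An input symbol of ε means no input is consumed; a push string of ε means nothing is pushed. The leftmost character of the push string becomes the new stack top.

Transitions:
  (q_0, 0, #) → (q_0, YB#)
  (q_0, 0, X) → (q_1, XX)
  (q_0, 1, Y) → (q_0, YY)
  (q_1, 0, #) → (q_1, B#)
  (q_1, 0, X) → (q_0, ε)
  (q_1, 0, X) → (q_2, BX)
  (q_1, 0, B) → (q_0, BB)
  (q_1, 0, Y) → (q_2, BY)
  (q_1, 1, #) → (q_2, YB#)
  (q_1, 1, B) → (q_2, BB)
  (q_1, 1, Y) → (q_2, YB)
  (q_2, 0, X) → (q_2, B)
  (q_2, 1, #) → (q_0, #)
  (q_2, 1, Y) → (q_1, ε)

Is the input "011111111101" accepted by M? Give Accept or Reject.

No computation consumes all input and reaches a final state.

Reject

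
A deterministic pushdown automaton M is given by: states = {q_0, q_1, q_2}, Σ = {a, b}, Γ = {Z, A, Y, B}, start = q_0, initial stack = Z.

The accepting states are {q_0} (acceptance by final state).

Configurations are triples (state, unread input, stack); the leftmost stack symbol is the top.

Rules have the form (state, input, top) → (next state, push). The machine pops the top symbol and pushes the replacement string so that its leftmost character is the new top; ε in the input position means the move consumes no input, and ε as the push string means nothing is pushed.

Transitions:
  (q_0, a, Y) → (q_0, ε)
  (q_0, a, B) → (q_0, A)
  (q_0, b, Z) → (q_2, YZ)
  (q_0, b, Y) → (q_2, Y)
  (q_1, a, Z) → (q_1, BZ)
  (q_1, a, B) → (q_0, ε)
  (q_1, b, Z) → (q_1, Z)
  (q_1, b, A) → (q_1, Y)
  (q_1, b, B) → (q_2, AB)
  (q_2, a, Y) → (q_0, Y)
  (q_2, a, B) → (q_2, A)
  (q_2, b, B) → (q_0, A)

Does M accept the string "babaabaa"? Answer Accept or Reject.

(q_0, babaabaa, Z) ⊢ (q_2, abaabaa, YZ) ⊢ (q_0, baabaa, YZ) ⊢ (q_2, aabaa, YZ) ⊢ (q_0, abaa, YZ) ⊢ (q_0, baa, Z) ⊢ (q_2, aa, YZ) ⊢ (q_0, a, YZ) ⊢ (q_0, ε, Z)
All input consumed; state q_0 ∈ F.

Accept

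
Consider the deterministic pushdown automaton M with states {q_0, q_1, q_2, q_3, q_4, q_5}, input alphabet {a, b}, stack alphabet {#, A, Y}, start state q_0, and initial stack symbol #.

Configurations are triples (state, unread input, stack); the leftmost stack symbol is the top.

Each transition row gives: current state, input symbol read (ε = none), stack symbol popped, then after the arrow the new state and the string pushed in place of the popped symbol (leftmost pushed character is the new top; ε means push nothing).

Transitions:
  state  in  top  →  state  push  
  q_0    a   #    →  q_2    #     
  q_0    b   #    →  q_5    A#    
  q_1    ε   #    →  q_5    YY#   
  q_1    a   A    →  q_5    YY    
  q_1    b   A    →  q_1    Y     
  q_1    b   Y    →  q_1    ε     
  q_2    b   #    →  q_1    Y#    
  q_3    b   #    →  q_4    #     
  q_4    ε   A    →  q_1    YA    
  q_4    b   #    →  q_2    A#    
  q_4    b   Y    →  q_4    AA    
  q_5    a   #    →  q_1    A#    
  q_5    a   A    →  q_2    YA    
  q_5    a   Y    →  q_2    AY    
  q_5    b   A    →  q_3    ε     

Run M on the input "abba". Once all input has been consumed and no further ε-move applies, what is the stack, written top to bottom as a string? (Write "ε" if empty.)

AYY#

(q_0, abba, #)
  read a, top #: go to q_2, push # → (q_2, bba, #)
  read b, top #: go to q_1, push Y# → (q_1, ba, Y#)
  read b, top Y: go to q_1, push ε → (q_1, a, #)
  ε-move, top #: go to q_5, push YY# → (q_5, a, YY#)
  read a, top Y: go to q_2, push AY → (q_2, ε, AYY#)
All input consumed in state q_2 with stack AYY#.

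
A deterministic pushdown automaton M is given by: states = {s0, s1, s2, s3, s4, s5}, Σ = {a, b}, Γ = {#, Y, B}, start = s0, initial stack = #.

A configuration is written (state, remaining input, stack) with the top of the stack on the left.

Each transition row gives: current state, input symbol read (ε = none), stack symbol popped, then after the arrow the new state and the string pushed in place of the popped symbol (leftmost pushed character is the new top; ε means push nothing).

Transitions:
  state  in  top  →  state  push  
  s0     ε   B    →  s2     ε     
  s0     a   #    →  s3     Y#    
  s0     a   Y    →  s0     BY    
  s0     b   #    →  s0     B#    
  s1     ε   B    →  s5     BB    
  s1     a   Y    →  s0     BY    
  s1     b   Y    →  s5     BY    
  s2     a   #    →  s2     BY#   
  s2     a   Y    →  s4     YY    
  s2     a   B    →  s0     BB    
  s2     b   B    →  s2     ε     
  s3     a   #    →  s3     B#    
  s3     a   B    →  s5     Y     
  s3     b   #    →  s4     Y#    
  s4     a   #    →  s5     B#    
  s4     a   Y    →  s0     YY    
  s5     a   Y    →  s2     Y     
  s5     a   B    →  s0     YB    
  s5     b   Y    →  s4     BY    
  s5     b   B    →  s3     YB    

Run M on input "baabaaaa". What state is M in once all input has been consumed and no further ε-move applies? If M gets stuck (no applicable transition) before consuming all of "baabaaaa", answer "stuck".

s4

(s0, baabaaaa, #)
  read b, top #: go to s0, push B# → (s0, aabaaaa, B#)
  ε-move, top B: go to s2, push ε → (s2, aabaaaa, #)
  read a, top #: go to s2, push BY# → (s2, abaaaa, BY#)
  read a, top B: go to s0, push BB → (s0, baaaa, BBY#)
  ε-move, top B: go to s2, push ε → (s2, baaaa, BY#)
  read b, top B: go to s2, push ε → (s2, aaaa, Y#)
  read a, top Y: go to s4, push YY → (s4, aaa, YY#)
  read a, top Y: go to s0, push YY → (s0, aa, YYY#)
  read a, top Y: go to s0, push BY → (s0, a, BYYY#)
  ε-move, top B: go to s2, push ε → (s2, a, YYY#)
  read a, top Y: go to s4, push YY → (s4, ε, YYYY#)
All input consumed; M is in state s4.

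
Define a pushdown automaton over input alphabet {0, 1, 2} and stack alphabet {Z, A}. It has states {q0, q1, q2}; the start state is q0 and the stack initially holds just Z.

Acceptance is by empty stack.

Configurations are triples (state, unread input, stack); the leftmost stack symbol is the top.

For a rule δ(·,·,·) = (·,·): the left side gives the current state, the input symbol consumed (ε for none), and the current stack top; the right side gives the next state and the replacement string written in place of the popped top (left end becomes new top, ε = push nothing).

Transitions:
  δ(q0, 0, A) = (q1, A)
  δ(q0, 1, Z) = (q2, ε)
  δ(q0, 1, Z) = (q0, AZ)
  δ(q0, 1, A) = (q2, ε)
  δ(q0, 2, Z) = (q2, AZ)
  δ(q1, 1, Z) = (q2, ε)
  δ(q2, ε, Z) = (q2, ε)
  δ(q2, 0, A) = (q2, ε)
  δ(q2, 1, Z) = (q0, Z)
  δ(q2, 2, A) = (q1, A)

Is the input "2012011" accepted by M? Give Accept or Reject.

One accepting computation: (q0, 2012011, Z) ⊢ (q2, 012011, AZ) ⊢ (q2, 12011, Z) ⊢ (q0, 2011, Z) ⊢ (q2, 011, AZ) ⊢ (q2, 11, Z) ⊢ (q0, 1, Z) ⊢ (q2, ε, ε)
All input consumed and the stack is empty.

Accept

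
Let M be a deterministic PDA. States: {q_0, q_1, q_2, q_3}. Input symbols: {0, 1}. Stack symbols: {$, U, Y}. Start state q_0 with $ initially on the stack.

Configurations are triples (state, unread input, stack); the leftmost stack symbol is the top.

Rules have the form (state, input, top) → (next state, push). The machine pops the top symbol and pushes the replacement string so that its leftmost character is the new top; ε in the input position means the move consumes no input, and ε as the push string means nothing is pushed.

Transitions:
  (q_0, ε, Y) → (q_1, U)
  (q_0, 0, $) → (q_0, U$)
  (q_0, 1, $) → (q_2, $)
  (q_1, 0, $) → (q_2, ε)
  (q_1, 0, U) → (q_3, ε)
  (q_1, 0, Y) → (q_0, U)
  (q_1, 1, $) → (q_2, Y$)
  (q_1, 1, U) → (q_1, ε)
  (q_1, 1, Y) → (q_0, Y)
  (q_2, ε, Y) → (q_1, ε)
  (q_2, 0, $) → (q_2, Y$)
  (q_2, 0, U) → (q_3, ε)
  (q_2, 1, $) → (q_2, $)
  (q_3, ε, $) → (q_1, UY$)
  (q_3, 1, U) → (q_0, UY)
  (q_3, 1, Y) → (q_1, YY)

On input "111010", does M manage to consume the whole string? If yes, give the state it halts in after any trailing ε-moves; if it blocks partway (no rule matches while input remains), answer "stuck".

q_2

(q_0, 111010, $) ⊢ (q_2, 11010, $) ⊢ (q_2, 1010, $) ⊢ (q_2, 010, $) ⊢ (q_2, 10, Y$) ⊢ (q_1, 10, $) ⊢ (q_2, 0, Y$) ⊢ (q_1, 0, $) ⊢ (q_2, ε, ε)
All input consumed; M is in state q_2.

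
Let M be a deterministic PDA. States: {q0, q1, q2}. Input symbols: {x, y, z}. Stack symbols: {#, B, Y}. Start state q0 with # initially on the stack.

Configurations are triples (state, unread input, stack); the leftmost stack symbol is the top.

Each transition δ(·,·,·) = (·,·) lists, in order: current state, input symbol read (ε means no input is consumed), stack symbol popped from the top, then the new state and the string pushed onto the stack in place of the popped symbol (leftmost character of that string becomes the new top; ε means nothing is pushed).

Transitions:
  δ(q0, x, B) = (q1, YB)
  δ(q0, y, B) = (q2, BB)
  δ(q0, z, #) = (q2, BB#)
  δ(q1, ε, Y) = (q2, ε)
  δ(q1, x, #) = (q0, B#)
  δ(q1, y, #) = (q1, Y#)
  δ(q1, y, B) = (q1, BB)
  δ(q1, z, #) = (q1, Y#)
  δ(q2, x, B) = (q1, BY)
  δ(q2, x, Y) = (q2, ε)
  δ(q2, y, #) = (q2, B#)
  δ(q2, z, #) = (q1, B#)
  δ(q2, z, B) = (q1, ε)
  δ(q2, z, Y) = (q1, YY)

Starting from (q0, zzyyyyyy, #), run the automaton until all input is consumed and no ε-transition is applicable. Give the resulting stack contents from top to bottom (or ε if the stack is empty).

(q0, zzyyyyyy, #)
  read z, top #: go to q2, push BB# → (q2, zyyyyyy, BB#)
  read z, top B: go to q1, push ε → (q1, yyyyyy, B#)
  read y, top B: go to q1, push BB → (q1, yyyyy, BB#)
  read y, top B: go to q1, push BB → (q1, yyyy, BBB#)
  read y, top B: go to q1, push BB → (q1, yyy, BBBB#)
  read y, top B: go to q1, push BB → (q1, yy, BBBBB#)
  read y, top B: go to q1, push BB → (q1, y, BBBBBB#)
  read y, top B: go to q1, push BB → (q1, ε, BBBBBBB#)
All input consumed in state q1 with stack BBBBBBB#.

BBBBBBB#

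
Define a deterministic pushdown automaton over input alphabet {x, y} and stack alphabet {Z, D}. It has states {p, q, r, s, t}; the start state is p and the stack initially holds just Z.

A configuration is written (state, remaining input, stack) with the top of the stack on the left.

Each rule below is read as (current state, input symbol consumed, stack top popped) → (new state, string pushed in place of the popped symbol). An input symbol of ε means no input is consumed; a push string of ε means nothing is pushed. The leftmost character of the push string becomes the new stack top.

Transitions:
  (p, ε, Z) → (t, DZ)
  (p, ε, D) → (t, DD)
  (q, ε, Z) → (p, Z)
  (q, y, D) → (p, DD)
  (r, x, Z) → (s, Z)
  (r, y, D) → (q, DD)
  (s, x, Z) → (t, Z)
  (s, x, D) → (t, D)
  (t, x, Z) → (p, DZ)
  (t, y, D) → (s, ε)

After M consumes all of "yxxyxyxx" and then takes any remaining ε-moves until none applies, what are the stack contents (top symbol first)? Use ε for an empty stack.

DDZ

(p, yxxyxyxx, Z)
  ε-move, top Z: go to t, push DZ → (t, yxxyxyxx, DZ)
  read y, top D: go to s, push ε → (s, xxyxyxx, Z)
  read x, top Z: go to t, push Z → (t, xyxyxx, Z)
  read x, top Z: go to p, push DZ → (p, yxyxx, DZ)
  ε-move, top D: go to t, push DD → (t, yxyxx, DDZ)
  read y, top D: go to s, push ε → (s, xyxx, DZ)
  read x, top D: go to t, push D → (t, yxx, DZ)
  read y, top D: go to s, push ε → (s, xx, Z)
  read x, top Z: go to t, push Z → (t, x, Z)
  read x, top Z: go to p, push DZ → (p, ε, DZ)
  ε-move, top D: go to t, push DD → (t, ε, DDZ)
All input consumed in state t with stack DDZ.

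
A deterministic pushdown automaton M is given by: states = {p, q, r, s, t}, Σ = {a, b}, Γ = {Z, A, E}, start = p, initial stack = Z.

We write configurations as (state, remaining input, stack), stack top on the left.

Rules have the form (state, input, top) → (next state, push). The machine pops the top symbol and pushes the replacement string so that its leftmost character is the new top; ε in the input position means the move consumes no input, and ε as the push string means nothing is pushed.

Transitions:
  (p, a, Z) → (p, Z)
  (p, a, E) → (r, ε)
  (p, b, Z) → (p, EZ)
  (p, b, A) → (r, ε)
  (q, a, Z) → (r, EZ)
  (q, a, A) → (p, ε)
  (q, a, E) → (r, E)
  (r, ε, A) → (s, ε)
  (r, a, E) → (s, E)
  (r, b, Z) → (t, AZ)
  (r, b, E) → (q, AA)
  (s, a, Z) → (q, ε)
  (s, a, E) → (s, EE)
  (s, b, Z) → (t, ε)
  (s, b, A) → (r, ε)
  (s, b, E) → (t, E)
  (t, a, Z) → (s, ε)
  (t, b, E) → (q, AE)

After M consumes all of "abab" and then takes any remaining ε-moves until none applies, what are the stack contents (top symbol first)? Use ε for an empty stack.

AZ

(p, abab, Z)
  read a, top Z: go to p, push Z → (p, bab, Z)
  read b, top Z: go to p, push EZ → (p, ab, EZ)
  read a, top E: go to r, push ε → (r, b, Z)
  read b, top Z: go to t, push AZ → (t, ε, AZ)
All input consumed in state t with stack AZ.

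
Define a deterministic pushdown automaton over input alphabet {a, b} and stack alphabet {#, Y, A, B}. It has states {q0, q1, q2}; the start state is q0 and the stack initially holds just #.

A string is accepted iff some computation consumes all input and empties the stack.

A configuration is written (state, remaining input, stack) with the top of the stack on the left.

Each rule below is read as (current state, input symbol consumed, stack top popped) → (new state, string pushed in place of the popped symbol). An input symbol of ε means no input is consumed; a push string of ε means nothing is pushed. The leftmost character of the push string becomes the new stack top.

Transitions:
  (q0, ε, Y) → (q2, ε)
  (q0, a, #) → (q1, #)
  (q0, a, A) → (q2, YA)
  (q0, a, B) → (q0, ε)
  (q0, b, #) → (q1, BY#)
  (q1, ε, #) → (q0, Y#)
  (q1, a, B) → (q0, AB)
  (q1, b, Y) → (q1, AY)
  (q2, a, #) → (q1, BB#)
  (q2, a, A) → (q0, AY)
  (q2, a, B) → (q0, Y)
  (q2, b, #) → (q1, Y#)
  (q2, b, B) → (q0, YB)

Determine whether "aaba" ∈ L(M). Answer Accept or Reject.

Reject

(q0, aaba, #)
  read a, top #: go to q1, push # → (q1, aba, #)
  ε-move, top #: go to q0, push Y# → (q0, aba, Y#)
  ε-move, top Y: go to q2, push ε → (q2, aba, #)
  read a, top #: go to q1, push BB# → (q1, ba, BB#)
No transition applies at (q1, ba, BB#); input not fully consumed.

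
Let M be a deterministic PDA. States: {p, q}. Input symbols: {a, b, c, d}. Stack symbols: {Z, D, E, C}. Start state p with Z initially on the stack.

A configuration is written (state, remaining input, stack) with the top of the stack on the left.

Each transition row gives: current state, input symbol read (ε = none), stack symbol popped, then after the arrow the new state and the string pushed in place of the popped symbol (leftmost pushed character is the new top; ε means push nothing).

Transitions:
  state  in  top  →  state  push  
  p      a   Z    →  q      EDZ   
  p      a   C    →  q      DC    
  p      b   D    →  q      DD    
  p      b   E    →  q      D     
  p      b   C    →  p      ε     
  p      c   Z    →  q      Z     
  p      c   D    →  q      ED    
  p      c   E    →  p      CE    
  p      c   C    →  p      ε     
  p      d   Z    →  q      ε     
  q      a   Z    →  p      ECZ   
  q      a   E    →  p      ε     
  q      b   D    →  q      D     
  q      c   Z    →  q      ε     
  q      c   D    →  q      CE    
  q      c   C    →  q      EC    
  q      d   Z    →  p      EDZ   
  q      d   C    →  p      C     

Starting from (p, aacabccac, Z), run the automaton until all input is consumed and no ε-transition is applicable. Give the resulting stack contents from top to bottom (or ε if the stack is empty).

(p, aacabccac, Z)
  read a, top Z: go to q, push EDZ → (q, acabccac, EDZ)
  read a, top E: go to p, push ε → (p, cabccac, DZ)
  read c, top D: go to q, push ED → (q, abccac, EDZ)
  read a, top E: go to p, push ε → (p, bccac, DZ)
  read b, top D: go to q, push DD → (q, ccac, DDZ)
  read c, top D: go to q, push CE → (q, cac, CEDZ)
  read c, top C: go to q, push EC → (q, ac, ECEDZ)
  read a, top E: go to p, push ε → (p, c, CEDZ)
  read c, top C: go to p, push ε → (p, ε, EDZ)
All input consumed in state p with stack EDZ.

EDZ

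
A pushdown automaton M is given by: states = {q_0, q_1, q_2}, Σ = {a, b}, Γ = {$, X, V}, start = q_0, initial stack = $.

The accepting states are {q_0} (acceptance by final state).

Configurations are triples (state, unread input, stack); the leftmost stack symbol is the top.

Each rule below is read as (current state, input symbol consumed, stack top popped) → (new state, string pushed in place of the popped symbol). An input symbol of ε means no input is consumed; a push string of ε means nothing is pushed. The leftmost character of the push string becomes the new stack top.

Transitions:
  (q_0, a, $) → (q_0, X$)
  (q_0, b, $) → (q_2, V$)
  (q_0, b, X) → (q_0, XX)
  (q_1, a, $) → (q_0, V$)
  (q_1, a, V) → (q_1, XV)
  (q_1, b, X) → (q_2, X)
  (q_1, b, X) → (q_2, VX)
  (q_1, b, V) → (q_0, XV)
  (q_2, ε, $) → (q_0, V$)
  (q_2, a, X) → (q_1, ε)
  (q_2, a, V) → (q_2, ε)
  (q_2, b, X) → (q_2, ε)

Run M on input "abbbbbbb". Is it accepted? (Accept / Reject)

Accept

One accepting computation: (q_0, abbbbbbb, $) ⊢ (q_0, bbbbbbb, X$) ⊢ (q_0, bbbbbb, XX$) ⊢ (q_0, bbbbb, XXX$) ⊢ (q_0, bbbb, XXXX$) ⊢ (q_0, bbb, XXXXX$) ⊢ (q_0, bb, XXXXXX$) ⊢ (q_0, b, XXXXXXX$) ⊢ (q_0, ε, XXXXXXXX$)
All input consumed and state q_0 ∈ F.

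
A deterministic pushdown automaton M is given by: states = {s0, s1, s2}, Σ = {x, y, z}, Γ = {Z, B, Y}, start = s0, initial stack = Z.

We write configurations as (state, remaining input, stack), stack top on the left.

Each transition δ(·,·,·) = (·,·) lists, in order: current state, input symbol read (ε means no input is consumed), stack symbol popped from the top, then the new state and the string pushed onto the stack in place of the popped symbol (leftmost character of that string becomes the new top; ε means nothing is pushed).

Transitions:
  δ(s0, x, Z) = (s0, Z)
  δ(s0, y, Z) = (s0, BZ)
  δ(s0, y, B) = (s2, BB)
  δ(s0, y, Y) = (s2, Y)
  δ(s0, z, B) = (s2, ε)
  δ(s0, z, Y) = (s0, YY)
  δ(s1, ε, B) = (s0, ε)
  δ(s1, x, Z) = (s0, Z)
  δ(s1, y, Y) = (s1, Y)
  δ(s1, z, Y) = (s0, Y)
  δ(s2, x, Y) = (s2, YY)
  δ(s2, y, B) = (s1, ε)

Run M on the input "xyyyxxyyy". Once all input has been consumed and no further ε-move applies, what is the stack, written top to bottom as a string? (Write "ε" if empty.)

(s0, xyyyxxyyy, Z) ⊢ (s0, yyyxxyyy, Z) ⊢ (s0, yyxxyyy, BZ) ⊢ (s2, yxxyyy, BBZ) ⊢ (s1, xxyyy, BZ) ⊢ (s0, xxyyy, Z) ⊢ (s0, xyyy, Z) ⊢ (s0, yyy, Z) ⊢ (s0, yy, BZ) ⊢ (s2, y, BBZ) ⊢ (s1, ε, BZ) ⊢ (s0, ε, Z)
All input consumed in state s0 with stack Z.

Z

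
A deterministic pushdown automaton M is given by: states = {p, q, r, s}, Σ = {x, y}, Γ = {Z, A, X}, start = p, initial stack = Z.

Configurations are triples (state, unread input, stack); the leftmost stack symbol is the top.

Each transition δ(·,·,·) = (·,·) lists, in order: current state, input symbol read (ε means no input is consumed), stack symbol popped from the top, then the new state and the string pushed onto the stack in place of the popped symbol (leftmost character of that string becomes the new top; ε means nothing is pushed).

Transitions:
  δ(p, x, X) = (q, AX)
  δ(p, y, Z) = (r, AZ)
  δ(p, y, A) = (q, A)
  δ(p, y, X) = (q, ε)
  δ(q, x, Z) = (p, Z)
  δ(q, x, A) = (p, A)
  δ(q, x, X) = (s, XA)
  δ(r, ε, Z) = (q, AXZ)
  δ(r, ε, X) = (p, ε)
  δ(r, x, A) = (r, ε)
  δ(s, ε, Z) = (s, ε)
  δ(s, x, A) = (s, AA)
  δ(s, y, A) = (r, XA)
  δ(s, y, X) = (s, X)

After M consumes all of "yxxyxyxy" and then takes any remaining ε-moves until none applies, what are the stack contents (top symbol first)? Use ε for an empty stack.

(p, yxxyxyxy, Z)
  read y, top Z: go to r, push AZ → (r, xxyxyxy, AZ)
  read x, top A: go to r, push ε → (r, xyxyxy, Z)
  ε-move, top Z: go to q, push AXZ → (q, xyxyxy, AXZ)
  read x, top A: go to p, push A → (p, yxyxy, AXZ)
  read y, top A: go to q, push A → (q, xyxy, AXZ)
  read x, top A: go to p, push A → (p, yxy, AXZ)
  read y, top A: go to q, push A → (q, xy, AXZ)
  read x, top A: go to p, push A → (p, y, AXZ)
  read y, top A: go to q, push A → (q, ε, AXZ)
All input consumed in state q with stack AXZ.

AXZ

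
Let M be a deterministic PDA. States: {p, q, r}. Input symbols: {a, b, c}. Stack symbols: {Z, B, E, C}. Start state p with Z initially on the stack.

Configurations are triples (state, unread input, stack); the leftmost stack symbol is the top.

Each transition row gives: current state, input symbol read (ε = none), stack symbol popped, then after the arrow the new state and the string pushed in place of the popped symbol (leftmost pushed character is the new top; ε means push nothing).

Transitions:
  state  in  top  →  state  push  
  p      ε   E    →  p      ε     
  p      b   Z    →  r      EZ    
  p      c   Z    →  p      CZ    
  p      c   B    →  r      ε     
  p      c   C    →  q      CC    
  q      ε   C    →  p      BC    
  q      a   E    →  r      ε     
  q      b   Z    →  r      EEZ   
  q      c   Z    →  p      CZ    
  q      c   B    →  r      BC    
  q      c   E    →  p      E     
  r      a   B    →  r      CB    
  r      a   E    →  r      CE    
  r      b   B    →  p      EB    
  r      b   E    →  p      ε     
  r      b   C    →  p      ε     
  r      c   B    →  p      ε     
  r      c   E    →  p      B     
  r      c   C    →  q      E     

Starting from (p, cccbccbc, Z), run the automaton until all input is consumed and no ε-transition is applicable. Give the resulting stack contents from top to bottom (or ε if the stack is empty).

BCCZ

(p, cccbccbc, Z)
  read c, top Z: go to p, push CZ → (p, ccbccbc, CZ)
  read c, top C: go to q, push CC → (q, cbccbc, CCZ)
  ε-move, top C: go to p, push BC → (p, cbccbc, BCCZ)
  read c, top B: go to r, push ε → (r, bccbc, CCZ)
  read b, top C: go to p, push ε → (p, ccbc, CZ)
  read c, top C: go to q, push CC → (q, cbc, CCZ)
  ε-move, top C: go to p, push BC → (p, cbc, BCCZ)
  read c, top B: go to r, push ε → (r, bc, CCZ)
  read b, top C: go to p, push ε → (p, c, CZ)
  read c, top C: go to q, push CC → (q, ε, CCZ)
  ε-move, top C: go to p, push BC → (p, ε, BCCZ)
All input consumed in state p with stack BCCZ.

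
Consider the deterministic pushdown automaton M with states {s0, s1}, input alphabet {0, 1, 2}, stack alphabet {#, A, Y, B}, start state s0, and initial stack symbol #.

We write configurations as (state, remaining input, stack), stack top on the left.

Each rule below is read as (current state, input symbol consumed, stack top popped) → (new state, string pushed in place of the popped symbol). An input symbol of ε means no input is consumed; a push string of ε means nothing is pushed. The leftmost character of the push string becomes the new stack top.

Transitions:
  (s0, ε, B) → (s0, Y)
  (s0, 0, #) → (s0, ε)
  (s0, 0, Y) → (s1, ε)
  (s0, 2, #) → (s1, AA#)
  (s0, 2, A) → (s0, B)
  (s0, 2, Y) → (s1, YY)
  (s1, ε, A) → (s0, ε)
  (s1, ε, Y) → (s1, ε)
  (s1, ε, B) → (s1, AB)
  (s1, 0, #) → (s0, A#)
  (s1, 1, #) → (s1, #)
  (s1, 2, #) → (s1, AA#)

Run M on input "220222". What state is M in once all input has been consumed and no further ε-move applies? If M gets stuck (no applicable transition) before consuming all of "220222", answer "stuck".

s1

(s0, 220222, #)
  read 2, top #: go to s1, push AA# → (s1, 20222, AA#)
  ε-move, top A: go to s0, push ε → (s0, 20222, A#)
  read 2, top A: go to s0, push B → (s0, 0222, B#)
  ε-move, top B: go to s0, push Y → (s0, 0222, Y#)
  read 0, top Y: go to s1, push ε → (s1, 222, #)
  read 2, top #: go to s1, push AA# → (s1, 22, AA#)
  ε-move, top A: go to s0, push ε → (s0, 22, A#)
  read 2, top A: go to s0, push B → (s0, 2, B#)
  ε-move, top B: go to s0, push Y → (s0, 2, Y#)
  read 2, top Y: go to s1, push YY → (s1, ε, YY#)
  ε-move, top Y: go to s1, push ε → (s1, ε, Y#)
  ε-move, top Y: go to s1, push ε → (s1, ε, #)
All input consumed; M is in state s1.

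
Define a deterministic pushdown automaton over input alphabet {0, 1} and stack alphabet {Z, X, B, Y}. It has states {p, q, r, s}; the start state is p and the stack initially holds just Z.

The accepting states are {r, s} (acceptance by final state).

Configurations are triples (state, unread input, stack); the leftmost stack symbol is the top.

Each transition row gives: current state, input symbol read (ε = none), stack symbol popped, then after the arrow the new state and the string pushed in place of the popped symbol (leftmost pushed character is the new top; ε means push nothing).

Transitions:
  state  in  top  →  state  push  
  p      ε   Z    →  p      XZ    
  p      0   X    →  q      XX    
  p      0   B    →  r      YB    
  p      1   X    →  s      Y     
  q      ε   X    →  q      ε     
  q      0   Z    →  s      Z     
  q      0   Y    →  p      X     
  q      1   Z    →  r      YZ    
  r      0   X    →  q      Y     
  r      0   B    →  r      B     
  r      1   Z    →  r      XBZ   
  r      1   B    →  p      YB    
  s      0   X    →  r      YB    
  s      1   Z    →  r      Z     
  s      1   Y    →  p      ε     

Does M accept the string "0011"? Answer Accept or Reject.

(p, 0011, Z)
  ε-move, top Z: go to p, push XZ → (p, 0011, XZ)
  read 0, top X: go to q, push XX → (q, 011, XXZ)
  ε-move, top X: go to q, push ε → (q, 011, XZ)
  ε-move, top X: go to q, push ε → (q, 011, Z)
  read 0, top Z: go to s, push Z → (s, 11, Z)
  read 1, top Z: go to r, push Z → (r, 1, Z)
  read 1, top Z: go to r, push XBZ → (r, ε, XBZ)
All input consumed; state r ∈ F.

Accept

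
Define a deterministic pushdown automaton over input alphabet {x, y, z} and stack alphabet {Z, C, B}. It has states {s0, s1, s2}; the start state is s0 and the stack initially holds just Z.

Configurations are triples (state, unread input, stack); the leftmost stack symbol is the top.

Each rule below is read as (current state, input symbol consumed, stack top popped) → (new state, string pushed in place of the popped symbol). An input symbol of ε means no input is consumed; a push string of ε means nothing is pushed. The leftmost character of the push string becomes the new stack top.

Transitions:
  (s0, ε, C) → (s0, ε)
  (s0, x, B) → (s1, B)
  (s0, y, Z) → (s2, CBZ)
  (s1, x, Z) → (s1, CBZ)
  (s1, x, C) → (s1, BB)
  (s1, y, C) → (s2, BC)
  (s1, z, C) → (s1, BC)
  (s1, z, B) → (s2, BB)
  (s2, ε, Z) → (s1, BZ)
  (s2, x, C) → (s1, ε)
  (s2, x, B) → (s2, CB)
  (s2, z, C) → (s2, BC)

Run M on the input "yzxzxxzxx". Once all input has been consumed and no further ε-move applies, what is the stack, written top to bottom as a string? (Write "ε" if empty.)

BBCBCBZ

(s0, yzxzxxzxx, Z)
  read y, top Z: go to s2, push CBZ → (s2, zxzxxzxx, CBZ)
  read z, top C: go to s2, push BC → (s2, xzxxzxx, BCBZ)
  read x, top B: go to s2, push CB → (s2, zxxzxx, CBCBZ)
  read z, top C: go to s2, push BC → (s2, xxzxx, BCBCBZ)
  read x, top B: go to s2, push CB → (s2, xzxx, CBCBCBZ)
  read x, top C: go to s1, push ε → (s1, zxx, BCBCBZ)
  read z, top B: go to s2, push BB → (s2, xx, BBCBCBZ)
  read x, top B: go to s2, push CB → (s2, x, CBBCBCBZ)
  read x, top C: go to s1, push ε → (s1, ε, BBCBCBZ)
All input consumed in state s1 with stack BBCBCBZ.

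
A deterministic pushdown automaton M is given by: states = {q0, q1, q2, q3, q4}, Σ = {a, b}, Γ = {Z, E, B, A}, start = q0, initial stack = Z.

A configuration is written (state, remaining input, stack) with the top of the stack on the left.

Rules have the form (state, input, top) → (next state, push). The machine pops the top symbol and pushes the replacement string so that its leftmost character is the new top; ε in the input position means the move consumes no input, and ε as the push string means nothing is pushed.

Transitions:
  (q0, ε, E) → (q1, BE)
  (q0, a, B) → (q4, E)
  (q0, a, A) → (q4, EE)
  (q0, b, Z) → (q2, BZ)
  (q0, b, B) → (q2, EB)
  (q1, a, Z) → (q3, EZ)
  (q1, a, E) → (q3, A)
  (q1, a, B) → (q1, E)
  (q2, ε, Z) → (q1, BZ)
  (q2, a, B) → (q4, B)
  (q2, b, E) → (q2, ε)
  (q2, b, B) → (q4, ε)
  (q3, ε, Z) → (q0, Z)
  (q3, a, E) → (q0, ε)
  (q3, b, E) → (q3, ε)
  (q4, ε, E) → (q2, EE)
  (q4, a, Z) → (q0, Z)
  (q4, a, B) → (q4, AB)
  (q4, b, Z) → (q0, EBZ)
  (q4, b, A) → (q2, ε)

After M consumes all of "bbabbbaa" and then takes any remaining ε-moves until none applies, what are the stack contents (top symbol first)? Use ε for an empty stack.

AEBZ

(q0, bbabbbaa, Z) ⊢ (q2, babbbaa, BZ) ⊢ (q4, abbbaa, Z) ⊢ (q0, bbbaa, Z) ⊢ (q2, bbaa, BZ) ⊢ (q4, baa, Z) ⊢ (q0, aa, EBZ) ⊢ (q1, aa, BEBZ) ⊢ (q1, a, EEBZ) ⊢ (q3, ε, AEBZ)
All input consumed in state q3 with stack AEBZ.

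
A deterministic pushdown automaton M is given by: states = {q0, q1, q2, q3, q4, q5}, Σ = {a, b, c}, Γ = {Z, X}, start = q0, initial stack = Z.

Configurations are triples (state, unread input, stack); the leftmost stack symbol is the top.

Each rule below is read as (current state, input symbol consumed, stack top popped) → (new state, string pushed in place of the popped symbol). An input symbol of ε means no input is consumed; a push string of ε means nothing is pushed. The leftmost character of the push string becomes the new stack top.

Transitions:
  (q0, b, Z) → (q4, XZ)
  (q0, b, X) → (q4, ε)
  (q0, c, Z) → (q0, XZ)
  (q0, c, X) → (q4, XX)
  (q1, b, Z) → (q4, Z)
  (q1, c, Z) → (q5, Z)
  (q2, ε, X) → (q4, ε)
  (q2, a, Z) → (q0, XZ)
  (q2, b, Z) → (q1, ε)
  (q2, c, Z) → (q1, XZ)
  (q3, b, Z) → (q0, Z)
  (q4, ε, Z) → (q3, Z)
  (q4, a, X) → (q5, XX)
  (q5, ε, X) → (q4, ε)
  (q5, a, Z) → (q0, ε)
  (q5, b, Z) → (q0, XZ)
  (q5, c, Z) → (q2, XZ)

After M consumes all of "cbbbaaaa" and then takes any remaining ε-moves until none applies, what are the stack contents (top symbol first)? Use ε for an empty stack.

(q0, cbbbaaaa, Z)
  read c, top Z: go to q0, push XZ → (q0, bbbaaaa, XZ)
  read b, top X: go to q4, push ε → (q4, bbaaaa, Z)
  ε-move, top Z: go to q3, push Z → (q3, bbaaaa, Z)
  read b, top Z: go to q0, push Z → (q0, baaaa, Z)
  read b, top Z: go to q4, push XZ → (q4, aaaa, XZ)
  read a, top X: go to q5, push XX → (q5, aaa, XXZ)
  ε-move, top X: go to q4, push ε → (q4, aaa, XZ)
  read a, top X: go to q5, push XX → (q5, aa, XXZ)
  ε-move, top X: go to q4, push ε → (q4, aa, XZ)
  read a, top X: go to q5, push XX → (q5, a, XXZ)
  ε-move, top X: go to q4, push ε → (q4, a, XZ)
  read a, top X: go to q5, push XX → (q5, ε, XXZ)
  ε-move, top X: go to q4, push ε → (q4, ε, XZ)
All input consumed in state q4 with stack XZ.

XZ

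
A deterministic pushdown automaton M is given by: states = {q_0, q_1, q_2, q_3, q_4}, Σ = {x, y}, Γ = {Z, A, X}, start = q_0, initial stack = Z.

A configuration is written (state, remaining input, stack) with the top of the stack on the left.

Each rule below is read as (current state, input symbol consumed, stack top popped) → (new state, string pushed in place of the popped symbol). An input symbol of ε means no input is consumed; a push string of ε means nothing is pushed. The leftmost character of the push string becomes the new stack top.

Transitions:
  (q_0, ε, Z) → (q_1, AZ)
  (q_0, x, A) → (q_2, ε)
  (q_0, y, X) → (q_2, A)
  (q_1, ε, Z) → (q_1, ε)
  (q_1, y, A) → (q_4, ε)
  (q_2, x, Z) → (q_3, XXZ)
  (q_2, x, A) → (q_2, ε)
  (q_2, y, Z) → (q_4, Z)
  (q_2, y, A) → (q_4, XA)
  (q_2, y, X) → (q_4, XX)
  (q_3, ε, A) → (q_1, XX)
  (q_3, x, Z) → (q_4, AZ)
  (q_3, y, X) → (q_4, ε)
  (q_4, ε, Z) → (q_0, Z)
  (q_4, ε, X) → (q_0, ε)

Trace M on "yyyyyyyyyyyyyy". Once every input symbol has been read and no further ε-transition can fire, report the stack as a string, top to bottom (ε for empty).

AZ

(q_0, yyyyyyyyyyyyyy, Z) ⊢ (q_1, yyyyyyyyyyyyyy, AZ) ⊢ (q_4, yyyyyyyyyyyyy, Z) ⊢ (q_0, yyyyyyyyyyyyy, Z) ⊢ (q_1, yyyyyyyyyyyyy, AZ) ⊢ (q_4, yyyyyyyyyyyy, Z) ⊢ (q_0, yyyyyyyyyyyy, Z) ⊢ (q_1, yyyyyyyyyyyy, AZ) ⊢ (q_4, yyyyyyyyyyy, Z) ⊢ (q_0, yyyyyyyyyyy, Z) ⊢ (q_1, yyyyyyyyyyy, AZ) ⊢ (q_4, yyyyyyyyyy, Z) ⊢ (q_0, yyyyyyyyyy, Z) ⊢ (q_1, yyyyyyyyyy, AZ) ⊢ (q_4, yyyyyyyyy, Z) ⊢ (q_0, yyyyyyyyy, Z) ⊢ (q_1, yyyyyyyyy, AZ) ⊢ (q_4, yyyyyyyy, Z) ⊢ (q_0, yyyyyyyy, Z) ⊢ (q_1, yyyyyyyy, AZ) ⊢ (q_4, yyyyyyy, Z) ⊢ (q_0, yyyyyyy, Z) ⊢ (q_1, yyyyyyy, AZ) ⊢ (q_4, yyyyyy, Z) ⊢ (q_0, yyyyyy, Z) ⊢ (q_1, yyyyyy, AZ) ⊢ (q_4, yyyyy, Z) ⊢ (q_0, yyyyy, Z) ⊢ (q_1, yyyyy, AZ) ⊢ (q_4, yyyy, Z) ⊢ (q_0, yyyy, Z) ⊢ (q_1, yyyy, AZ) ⊢ (q_4, yyy, Z) ⊢ (q_0, yyy, Z) ⊢ (q_1, yyy, AZ) ⊢ (q_4, yy, Z) ⊢ (q_0, yy, Z) ⊢ (q_1, yy, AZ) ⊢ (q_4, y, Z) ⊢ (q_0, y, Z) ⊢ (q_1, y, AZ) ⊢ (q_4, ε, Z) ⊢ (q_0, ε, Z) ⊢ (q_1, ε, AZ)
All input consumed in state q_1 with stack AZ.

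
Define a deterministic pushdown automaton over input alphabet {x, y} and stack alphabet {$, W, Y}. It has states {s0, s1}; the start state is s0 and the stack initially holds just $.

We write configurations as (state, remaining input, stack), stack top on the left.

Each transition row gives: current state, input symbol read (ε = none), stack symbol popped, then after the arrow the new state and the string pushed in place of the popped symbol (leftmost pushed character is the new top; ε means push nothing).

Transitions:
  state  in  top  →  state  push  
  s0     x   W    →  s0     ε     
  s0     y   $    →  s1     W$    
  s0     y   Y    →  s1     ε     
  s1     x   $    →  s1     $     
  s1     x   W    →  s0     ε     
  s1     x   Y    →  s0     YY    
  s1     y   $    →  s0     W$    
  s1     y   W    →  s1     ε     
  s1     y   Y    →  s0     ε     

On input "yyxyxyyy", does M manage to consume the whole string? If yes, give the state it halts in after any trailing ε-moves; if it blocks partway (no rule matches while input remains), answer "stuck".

(s0, yyxyxyyy, $)
  read y, top $: go to s1, push W$ → (s1, yxyxyyy, W$)
  read y, top W: go to s1, push ε → (s1, xyxyyy, $)
  read x, top $: go to s1, push $ → (s1, yxyyy, $)
  read y, top $: go to s0, push W$ → (s0, xyyy, W$)
  read x, top W: go to s0, push ε → (s0, yyy, $)
  read y, top $: go to s1, push W$ → (s1, yy, W$)
  read y, top W: go to s1, push ε → (s1, y, $)
  read y, top $: go to s0, push W$ → (s0, ε, W$)
All input consumed; M is in state s0.

s0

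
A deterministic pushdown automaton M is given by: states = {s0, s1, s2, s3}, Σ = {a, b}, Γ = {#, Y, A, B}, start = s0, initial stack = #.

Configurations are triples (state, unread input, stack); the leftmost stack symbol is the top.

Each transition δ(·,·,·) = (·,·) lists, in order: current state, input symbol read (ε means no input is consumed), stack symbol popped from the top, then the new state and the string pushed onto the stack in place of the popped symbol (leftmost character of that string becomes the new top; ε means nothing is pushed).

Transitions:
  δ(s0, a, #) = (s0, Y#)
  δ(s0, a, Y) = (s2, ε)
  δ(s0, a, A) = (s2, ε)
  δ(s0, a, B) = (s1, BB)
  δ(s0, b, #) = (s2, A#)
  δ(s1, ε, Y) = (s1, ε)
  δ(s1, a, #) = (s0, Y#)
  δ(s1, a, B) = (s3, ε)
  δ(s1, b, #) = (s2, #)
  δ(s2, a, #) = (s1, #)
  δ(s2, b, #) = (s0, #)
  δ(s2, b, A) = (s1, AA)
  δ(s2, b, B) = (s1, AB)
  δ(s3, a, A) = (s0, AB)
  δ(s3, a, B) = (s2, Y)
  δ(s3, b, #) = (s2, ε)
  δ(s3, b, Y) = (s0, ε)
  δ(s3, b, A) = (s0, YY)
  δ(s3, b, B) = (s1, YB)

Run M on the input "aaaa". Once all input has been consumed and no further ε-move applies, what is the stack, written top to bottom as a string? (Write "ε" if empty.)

Y#

(s0, aaaa, #) ⊢ (s0, aaa, Y#) ⊢ (s2, aa, #) ⊢ (s1, a, #) ⊢ (s0, ε, Y#)
All input consumed in state s0 with stack Y#.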